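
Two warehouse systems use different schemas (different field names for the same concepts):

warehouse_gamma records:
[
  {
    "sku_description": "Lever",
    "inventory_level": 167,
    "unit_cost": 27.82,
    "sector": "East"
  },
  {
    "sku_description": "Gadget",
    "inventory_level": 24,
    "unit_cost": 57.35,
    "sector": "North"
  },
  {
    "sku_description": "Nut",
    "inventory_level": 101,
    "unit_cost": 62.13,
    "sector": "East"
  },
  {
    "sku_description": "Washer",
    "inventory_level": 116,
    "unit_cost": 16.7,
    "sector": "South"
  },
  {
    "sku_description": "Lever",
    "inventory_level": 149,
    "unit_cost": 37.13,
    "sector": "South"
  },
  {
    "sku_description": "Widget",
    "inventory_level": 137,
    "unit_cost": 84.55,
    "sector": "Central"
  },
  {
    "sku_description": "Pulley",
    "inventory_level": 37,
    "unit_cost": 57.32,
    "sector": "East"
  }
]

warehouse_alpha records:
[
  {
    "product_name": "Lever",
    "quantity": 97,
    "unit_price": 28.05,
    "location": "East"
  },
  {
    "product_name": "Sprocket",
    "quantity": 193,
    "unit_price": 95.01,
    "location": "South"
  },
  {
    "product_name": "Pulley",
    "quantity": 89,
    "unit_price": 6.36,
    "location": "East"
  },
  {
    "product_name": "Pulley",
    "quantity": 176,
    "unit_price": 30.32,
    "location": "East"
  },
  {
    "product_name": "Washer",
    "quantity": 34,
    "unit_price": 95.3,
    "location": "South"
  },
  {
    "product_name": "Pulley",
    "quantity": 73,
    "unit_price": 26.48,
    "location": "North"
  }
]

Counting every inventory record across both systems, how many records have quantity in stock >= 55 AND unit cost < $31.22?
6

Schema mappings:
- "inventory_level" (warehouse_gamma) = "quantity" (warehouse_alpha) = quantity
- "unit_cost" (warehouse_gamma) = "unit_price" (warehouse_alpha) = unit cost

Records meeting both conditions in warehouse_gamma: 2
Records meeting both conditions in warehouse_alpha: 4

Total: 2 + 4 = 6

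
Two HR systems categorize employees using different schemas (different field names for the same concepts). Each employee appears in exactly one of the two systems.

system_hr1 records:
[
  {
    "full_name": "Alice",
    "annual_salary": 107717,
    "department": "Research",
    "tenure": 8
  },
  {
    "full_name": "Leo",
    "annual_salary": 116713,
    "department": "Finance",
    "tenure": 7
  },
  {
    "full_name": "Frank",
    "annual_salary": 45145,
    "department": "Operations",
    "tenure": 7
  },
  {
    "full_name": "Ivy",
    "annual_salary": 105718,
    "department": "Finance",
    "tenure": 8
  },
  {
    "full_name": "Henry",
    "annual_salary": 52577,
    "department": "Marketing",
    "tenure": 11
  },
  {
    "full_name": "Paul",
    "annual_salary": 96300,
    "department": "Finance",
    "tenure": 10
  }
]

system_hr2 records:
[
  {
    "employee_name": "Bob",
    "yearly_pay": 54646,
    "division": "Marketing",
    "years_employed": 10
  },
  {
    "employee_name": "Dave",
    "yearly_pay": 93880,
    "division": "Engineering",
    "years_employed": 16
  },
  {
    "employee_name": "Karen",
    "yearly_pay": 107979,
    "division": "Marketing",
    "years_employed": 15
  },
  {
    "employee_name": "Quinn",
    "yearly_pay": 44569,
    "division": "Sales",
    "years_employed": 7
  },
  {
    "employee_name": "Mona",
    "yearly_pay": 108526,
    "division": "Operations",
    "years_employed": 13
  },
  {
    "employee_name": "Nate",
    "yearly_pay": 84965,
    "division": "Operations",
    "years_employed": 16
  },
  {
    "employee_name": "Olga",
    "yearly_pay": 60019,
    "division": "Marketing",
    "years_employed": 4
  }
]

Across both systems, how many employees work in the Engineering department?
1

Schema mapping: "department" (system_hr1) = "division" (system_hr2) = department

Engineering employees in system_hr1: 0
Engineering employees in system_hr2: 1

Total in Engineering: 0 + 1 = 1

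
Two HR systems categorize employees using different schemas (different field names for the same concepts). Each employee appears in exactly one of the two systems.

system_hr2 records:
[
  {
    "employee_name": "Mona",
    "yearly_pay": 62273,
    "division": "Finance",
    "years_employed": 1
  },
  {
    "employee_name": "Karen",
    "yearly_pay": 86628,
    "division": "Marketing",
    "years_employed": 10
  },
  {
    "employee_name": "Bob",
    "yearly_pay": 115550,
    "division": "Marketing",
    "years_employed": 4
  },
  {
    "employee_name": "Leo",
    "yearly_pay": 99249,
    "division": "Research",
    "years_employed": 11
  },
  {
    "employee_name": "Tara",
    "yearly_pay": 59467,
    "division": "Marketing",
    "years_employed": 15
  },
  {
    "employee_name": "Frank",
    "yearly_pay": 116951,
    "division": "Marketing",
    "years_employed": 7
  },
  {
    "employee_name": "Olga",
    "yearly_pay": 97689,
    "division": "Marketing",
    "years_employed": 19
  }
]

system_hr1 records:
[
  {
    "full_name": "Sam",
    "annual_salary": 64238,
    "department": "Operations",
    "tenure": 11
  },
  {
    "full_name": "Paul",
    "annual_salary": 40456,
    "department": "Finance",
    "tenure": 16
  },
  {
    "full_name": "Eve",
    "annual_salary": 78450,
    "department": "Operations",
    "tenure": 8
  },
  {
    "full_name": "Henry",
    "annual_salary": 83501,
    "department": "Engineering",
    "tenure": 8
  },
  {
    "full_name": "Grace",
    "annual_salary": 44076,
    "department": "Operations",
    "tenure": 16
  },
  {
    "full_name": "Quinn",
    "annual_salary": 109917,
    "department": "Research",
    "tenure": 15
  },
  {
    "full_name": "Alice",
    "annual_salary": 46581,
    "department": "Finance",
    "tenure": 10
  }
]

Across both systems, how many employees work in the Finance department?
3

Schema mapping: "division" (system_hr2) = "department" (system_hr1) = department

Finance employees in system_hr2: 1
Finance employees in system_hr1: 2

Total in Finance: 1 + 2 = 3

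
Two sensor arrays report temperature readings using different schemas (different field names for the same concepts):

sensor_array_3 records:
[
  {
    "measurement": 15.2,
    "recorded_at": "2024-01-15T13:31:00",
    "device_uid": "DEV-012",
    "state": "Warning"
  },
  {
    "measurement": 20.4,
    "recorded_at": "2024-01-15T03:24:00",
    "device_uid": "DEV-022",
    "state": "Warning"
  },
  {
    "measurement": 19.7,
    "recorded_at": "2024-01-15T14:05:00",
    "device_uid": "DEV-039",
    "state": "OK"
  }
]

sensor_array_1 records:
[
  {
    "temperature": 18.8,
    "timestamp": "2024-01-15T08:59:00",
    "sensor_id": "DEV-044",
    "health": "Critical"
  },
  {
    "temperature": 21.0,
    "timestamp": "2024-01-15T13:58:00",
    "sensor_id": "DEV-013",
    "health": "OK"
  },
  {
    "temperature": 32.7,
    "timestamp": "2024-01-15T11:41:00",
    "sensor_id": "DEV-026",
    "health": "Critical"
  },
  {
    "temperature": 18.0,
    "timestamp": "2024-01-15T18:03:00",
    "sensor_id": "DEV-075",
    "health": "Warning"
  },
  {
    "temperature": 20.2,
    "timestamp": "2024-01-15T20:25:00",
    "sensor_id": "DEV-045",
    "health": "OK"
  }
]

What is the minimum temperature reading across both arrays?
15.2

Schema mapping: "measurement" (sensor_array_3) = "temperature" (sensor_array_1) = temperature reading

Minimum in sensor_array_3: 15.2
Minimum in sensor_array_1: 18.0

Overall minimum: min(15.2, 18.0) = 15.2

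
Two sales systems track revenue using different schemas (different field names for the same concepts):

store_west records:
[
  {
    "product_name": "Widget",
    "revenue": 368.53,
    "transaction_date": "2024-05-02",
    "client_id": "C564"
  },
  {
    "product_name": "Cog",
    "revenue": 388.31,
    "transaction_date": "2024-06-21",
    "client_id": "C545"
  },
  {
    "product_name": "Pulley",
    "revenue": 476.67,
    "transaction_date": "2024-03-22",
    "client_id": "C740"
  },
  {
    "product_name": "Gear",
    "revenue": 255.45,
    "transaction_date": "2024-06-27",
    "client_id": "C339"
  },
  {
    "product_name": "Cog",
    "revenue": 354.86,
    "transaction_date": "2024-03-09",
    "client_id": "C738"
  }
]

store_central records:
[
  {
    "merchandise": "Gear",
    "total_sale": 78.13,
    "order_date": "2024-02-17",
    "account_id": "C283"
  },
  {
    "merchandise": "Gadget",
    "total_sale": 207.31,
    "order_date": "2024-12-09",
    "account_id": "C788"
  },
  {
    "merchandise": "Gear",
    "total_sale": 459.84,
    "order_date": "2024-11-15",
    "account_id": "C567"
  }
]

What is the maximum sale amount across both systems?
476.67

Reconcile: "revenue" (store_west) = "total_sale" (store_central) = sale amount

Maximum in store_west: 476.67
Maximum in store_central: 459.84

Overall maximum: max(476.67, 459.84) = 476.67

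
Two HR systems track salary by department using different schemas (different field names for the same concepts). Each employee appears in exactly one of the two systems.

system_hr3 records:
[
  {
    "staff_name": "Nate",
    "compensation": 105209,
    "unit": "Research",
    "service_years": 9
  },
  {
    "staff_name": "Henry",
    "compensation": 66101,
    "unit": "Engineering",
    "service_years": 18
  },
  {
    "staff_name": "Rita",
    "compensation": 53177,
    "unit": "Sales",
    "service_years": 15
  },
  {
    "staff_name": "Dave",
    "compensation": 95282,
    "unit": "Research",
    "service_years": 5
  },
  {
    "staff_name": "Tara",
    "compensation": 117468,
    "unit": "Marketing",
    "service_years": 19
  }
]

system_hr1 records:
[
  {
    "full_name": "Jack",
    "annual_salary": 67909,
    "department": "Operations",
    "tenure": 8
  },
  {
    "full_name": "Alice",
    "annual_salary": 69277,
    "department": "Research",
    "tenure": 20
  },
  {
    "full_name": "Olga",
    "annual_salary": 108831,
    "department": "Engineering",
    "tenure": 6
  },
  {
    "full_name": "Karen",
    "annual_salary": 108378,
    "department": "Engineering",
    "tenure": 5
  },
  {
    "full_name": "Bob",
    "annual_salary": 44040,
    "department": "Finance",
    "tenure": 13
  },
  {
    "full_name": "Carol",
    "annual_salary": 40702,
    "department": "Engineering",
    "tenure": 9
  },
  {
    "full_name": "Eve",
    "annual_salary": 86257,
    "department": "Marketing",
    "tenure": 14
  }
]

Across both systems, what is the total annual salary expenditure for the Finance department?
44040

Schema mappings:
- "unit" (system_hr3) = "department" (system_hr1) = department
- "compensation" (system_hr3) = "annual_salary" (system_hr1) = salary

Finance salaries from system_hr3: 0
Finance salaries from system_hr1: 44040

Total: 0 + 44040 = 44040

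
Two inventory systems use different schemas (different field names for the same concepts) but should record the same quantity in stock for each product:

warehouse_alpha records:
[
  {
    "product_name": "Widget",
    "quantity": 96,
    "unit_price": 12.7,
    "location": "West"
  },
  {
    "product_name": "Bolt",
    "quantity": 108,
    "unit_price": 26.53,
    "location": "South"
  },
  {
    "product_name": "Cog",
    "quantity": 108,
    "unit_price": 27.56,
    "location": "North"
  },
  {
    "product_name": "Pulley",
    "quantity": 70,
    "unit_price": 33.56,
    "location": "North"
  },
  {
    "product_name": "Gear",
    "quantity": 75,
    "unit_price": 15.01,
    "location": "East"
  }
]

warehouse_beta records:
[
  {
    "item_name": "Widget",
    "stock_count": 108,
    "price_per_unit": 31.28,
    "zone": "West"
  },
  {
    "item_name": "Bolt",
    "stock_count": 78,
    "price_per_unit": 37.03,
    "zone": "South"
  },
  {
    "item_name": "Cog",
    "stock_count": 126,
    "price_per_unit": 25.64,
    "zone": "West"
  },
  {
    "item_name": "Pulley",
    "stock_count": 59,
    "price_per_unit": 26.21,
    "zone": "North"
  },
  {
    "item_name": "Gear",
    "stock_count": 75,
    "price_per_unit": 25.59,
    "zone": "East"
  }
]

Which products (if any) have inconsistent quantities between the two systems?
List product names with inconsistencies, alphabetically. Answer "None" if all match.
Bolt, Cog, Pulley, Widget

Schema mappings:
- "product_name" (warehouse_alpha) = "item_name" (warehouse_beta) = product name
- "quantity" (warehouse_alpha) = "stock_count" (warehouse_beta) = quantity

Comparison:
  Widget: 96 vs 108 - MISMATCH
  Bolt: 108 vs 78 - MISMATCH
  Cog: 108 vs 126 - MISMATCH
  Pulley: 70 vs 59 - MISMATCH
  Gear: 75 vs 75 - MATCH

Products with inconsistencies: Bolt, Cog, Pulley, Widget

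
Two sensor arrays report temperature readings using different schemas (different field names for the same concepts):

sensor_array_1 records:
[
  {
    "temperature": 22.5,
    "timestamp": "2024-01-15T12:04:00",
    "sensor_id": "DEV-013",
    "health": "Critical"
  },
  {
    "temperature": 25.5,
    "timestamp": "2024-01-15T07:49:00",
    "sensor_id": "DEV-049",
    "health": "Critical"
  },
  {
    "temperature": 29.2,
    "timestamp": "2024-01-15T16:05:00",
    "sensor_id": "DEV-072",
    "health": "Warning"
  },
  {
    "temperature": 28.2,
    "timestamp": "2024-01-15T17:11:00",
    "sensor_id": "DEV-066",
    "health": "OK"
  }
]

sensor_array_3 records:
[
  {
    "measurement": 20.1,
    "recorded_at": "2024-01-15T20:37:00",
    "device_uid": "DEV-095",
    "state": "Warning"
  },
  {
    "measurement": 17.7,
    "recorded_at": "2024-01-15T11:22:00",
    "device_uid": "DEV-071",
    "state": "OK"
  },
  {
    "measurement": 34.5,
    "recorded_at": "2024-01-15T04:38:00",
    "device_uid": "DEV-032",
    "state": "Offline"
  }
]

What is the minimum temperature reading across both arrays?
17.7

Schema mapping: "temperature" (sensor_array_1) = "measurement" (sensor_array_3) = temperature reading

Minimum in sensor_array_1: 22.5
Minimum in sensor_array_3: 17.7

Overall minimum: min(22.5, 17.7) = 17.7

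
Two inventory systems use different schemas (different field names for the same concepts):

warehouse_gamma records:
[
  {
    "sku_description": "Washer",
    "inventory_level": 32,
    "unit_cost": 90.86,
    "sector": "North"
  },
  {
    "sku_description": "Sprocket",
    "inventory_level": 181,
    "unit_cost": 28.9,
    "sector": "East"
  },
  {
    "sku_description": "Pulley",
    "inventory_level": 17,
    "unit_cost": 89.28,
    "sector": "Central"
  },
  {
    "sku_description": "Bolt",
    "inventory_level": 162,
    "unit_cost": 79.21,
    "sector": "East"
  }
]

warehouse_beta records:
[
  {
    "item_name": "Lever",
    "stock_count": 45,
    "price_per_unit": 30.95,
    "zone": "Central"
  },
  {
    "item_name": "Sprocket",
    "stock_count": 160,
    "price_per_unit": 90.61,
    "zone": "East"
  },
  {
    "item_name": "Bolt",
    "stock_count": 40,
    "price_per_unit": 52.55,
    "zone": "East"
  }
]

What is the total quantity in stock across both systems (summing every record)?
637

To reconcile these schemas, identify the field holding the quantity in stock in each system:
1. In warehouse_gamma it is "inventory_level"
2. In warehouse_beta it is "stock_count"

From warehouse_gamma: 32 + 181 + 17 + 162 = 392
From warehouse_beta: 45 + 160 + 40 = 245

Total: 392 + 245 = 637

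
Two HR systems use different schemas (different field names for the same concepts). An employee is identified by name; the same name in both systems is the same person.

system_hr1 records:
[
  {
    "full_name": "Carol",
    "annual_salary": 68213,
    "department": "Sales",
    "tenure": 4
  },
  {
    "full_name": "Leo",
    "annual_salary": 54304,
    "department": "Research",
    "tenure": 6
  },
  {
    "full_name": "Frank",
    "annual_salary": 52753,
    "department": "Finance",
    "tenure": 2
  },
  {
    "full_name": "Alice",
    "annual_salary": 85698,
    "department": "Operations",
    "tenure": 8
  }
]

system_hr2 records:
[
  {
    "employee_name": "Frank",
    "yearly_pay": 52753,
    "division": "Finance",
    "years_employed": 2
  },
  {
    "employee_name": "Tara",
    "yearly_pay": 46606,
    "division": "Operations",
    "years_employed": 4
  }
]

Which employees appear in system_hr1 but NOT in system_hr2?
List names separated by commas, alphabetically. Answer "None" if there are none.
Alice, Carol, Leo

Schema mapping: "full_name" (system_hr1) = "employee_name" (system_hr2) = employee name

Names in system_hr1: ['Alice', 'Carol', 'Frank', 'Leo']
Names in system_hr2: ['Frank', 'Tara']

In system_hr1 but not system_hr2: ['Alice', 'Carol', 'Leo']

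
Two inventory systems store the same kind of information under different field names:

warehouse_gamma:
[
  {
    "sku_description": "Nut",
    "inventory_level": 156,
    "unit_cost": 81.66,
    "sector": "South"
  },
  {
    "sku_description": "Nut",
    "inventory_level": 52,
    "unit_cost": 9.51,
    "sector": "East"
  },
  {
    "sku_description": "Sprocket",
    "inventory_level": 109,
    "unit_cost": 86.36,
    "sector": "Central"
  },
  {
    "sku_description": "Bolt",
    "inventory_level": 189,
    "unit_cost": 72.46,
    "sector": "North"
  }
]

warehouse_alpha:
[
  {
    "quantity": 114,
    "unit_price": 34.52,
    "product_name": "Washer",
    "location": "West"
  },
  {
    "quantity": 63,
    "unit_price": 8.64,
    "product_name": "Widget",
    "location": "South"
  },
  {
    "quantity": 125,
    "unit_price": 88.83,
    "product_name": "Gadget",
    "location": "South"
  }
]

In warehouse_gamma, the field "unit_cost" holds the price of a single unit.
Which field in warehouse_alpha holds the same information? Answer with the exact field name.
unit_price

In warehouse_gamma, "unit_cost" holds the price of a single unit.
The fields in warehouse_alpha are: "quantity", "unit_price", "product_name", "location".
"unit_price" is the match: the name refers to the same concept and its values are decimal currency amounts (e.g. 34.52, 8.64).
The other fields ("quantity", "product_name", "location") hold different kinds of data.

So "unit_cost" in warehouse_gamma corresponds to "unit_price" in warehouse_alpha.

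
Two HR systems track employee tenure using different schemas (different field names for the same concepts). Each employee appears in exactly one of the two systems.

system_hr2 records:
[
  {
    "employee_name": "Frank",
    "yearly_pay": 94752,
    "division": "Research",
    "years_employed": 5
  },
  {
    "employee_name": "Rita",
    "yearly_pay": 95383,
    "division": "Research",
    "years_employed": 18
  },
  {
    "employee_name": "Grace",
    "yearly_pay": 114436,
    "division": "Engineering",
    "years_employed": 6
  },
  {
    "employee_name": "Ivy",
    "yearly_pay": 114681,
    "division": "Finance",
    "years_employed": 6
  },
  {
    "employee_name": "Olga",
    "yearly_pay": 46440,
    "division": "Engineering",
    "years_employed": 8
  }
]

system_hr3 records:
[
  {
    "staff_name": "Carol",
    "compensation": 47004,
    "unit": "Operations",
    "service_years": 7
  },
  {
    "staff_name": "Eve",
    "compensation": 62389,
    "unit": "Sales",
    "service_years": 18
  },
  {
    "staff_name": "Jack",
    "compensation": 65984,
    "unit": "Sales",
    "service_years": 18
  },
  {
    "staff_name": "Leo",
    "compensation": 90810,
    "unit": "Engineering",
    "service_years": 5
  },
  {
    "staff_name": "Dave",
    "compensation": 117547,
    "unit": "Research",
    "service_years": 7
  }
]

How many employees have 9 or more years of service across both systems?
3

Reconcile schemas: "years_employed" (system_hr2) = "service_years" (system_hr3) = years of service

From system_hr2: 1 employees with >= 9 years
From system_hr3: 2 employees with >= 9 years

Total: 1 + 2 = 3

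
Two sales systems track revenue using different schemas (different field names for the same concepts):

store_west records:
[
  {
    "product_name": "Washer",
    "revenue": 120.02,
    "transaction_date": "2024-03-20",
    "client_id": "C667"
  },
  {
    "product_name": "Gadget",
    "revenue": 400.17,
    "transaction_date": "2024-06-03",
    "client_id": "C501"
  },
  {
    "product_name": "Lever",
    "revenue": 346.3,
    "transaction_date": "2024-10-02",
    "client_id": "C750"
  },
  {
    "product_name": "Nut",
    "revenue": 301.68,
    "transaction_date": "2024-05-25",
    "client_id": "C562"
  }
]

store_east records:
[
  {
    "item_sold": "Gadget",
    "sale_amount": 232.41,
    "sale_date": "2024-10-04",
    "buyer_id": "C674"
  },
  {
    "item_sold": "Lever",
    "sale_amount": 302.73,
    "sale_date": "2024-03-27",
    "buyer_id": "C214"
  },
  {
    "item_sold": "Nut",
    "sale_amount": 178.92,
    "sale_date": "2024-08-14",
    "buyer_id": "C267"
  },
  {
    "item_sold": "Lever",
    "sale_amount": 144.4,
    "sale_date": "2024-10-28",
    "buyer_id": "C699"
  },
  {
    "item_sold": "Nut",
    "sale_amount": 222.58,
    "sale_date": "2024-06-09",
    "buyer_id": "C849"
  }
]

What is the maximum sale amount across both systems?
400.17

Reconcile: "revenue" (store_west) = "sale_amount" (store_east) = sale amount

Maximum in store_west: 400.17
Maximum in store_east: 302.73

Overall maximum: max(400.17, 302.73) = 400.17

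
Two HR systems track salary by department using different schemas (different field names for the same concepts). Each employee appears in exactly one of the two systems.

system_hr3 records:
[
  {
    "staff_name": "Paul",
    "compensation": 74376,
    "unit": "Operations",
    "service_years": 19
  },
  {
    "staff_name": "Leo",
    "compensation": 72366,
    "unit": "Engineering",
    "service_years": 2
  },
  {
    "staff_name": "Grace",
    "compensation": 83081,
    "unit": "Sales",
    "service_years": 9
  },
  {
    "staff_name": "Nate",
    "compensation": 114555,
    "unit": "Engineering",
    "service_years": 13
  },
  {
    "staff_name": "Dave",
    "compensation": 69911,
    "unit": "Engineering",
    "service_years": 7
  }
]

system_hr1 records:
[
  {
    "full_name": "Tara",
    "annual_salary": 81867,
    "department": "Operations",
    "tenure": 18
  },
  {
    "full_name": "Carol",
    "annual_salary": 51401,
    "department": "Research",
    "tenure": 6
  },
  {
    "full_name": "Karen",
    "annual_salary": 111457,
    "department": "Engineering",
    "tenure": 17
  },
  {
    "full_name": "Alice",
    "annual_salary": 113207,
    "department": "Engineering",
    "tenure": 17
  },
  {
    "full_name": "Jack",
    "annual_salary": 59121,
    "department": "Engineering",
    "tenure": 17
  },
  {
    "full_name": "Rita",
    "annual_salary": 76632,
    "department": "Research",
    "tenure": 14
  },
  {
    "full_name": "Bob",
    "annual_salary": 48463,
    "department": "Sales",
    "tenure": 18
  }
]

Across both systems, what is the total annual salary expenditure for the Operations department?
156243

Schema mappings:
- "unit" (system_hr3) = "department" (system_hr1) = department
- "compensation" (system_hr3) = "annual_salary" (system_hr1) = salary

Operations salaries from system_hr3: 74376
Operations salaries from system_hr1: 81867

Total: 74376 + 81867 = 156243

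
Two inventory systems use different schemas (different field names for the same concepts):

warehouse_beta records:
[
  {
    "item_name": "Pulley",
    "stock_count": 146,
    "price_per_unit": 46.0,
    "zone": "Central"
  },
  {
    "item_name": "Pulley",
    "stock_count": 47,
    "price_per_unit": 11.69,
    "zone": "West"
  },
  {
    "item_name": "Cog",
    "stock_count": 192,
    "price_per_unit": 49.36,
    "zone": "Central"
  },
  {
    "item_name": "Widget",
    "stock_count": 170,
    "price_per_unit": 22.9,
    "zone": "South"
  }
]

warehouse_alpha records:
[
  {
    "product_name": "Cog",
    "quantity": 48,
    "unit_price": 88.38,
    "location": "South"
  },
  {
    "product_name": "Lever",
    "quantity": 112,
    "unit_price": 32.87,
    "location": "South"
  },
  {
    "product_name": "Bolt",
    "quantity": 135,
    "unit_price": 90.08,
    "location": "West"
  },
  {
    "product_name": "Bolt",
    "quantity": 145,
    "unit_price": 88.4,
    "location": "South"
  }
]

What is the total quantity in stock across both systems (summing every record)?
995

To reconcile these schemas, identify the field holding the quantity in stock in each system:
1. In warehouse_beta it is "stock_count"
2. In warehouse_alpha it is "quantity"

From warehouse_beta: 146 + 47 + 192 + 170 = 555
From warehouse_alpha: 48 + 112 + 135 + 145 = 440

Total: 555 + 440 = 995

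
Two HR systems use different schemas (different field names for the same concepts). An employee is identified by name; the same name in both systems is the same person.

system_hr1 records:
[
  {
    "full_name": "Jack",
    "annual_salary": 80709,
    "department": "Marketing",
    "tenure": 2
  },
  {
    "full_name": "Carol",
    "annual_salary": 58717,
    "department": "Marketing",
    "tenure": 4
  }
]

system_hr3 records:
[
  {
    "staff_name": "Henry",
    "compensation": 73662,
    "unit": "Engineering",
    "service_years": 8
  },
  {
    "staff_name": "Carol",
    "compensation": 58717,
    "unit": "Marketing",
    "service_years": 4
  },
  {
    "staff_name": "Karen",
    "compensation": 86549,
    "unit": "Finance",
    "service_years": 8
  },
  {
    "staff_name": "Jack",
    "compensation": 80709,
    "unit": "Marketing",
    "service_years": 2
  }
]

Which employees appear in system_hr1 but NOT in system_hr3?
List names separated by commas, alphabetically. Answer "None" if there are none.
None

Schema mapping: "full_name" (system_hr1) = "staff_name" (system_hr3) = employee name

Names in system_hr1: ['Carol', 'Jack']
Names in system_hr3: ['Carol', 'Henry', 'Jack', 'Karen']

In system_hr1 but not system_hr3: None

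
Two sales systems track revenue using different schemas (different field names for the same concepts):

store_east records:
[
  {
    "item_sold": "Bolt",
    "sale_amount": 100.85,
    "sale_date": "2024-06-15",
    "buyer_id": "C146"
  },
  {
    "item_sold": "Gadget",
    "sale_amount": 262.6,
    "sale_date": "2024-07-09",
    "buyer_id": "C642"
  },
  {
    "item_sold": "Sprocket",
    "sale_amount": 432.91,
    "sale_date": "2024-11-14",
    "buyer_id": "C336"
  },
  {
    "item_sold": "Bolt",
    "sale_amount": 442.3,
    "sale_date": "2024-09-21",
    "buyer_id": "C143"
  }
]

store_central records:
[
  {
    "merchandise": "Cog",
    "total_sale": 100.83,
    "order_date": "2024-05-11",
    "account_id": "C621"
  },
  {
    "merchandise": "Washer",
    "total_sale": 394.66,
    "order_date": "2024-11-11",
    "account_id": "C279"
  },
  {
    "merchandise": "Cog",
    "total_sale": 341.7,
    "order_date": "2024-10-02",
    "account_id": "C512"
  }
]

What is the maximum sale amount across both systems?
442.3

Reconcile: "sale_amount" (store_east) = "total_sale" (store_central) = sale amount

Maximum in store_east: 442.3
Maximum in store_central: 394.66

Overall maximum: max(442.3, 394.66) = 442.3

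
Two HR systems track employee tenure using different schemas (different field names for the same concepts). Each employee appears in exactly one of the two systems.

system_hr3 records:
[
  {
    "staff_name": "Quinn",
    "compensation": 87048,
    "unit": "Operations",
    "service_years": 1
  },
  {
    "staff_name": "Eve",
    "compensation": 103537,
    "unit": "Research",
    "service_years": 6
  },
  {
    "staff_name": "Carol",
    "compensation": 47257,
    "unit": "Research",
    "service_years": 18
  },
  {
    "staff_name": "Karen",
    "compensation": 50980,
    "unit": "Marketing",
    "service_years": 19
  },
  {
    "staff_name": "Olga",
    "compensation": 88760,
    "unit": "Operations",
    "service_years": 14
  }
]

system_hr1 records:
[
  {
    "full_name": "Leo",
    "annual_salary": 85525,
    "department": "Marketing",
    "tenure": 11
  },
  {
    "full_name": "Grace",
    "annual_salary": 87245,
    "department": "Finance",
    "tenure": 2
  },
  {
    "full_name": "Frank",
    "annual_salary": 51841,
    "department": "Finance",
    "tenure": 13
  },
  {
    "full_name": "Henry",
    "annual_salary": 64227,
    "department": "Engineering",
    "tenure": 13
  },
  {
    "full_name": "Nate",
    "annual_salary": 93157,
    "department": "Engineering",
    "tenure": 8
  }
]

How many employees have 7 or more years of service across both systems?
7

Reconcile schemas: "service_years" (system_hr3) = "tenure" (system_hr1) = years of service

From system_hr3: 3 employees with >= 7 years
From system_hr1: 4 employees with >= 7 years

Total: 3 + 4 = 7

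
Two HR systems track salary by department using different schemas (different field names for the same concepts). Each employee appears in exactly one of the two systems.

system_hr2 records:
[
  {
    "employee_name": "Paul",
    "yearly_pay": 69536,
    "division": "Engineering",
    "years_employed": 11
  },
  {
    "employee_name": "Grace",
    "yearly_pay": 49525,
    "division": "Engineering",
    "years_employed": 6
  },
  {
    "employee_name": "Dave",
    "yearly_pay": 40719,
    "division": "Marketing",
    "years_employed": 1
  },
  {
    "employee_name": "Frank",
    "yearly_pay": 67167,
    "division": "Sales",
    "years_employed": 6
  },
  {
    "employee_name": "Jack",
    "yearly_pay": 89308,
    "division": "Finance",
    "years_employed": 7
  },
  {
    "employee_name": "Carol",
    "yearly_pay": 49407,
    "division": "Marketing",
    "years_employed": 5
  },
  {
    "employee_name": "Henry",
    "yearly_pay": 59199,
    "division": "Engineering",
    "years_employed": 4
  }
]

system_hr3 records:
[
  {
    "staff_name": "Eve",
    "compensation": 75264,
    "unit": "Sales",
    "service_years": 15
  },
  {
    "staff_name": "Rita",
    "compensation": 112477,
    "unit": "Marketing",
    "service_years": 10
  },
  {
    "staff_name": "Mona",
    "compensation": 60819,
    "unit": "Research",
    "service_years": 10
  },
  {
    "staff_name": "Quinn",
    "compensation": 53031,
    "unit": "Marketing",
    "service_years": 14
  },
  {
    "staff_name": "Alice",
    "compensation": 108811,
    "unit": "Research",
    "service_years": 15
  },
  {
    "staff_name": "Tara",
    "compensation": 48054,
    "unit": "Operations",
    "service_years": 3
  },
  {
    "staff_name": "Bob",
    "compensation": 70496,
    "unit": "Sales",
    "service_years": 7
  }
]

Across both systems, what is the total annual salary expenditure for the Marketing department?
255634

Schema mappings:
- "division" (system_hr2) = "unit" (system_hr3) = department
- "yearly_pay" (system_hr2) = "compensation" (system_hr3) = salary

Marketing salaries from system_hr2: 90126
Marketing salaries from system_hr3: 165508

Total: 90126 + 165508 = 255634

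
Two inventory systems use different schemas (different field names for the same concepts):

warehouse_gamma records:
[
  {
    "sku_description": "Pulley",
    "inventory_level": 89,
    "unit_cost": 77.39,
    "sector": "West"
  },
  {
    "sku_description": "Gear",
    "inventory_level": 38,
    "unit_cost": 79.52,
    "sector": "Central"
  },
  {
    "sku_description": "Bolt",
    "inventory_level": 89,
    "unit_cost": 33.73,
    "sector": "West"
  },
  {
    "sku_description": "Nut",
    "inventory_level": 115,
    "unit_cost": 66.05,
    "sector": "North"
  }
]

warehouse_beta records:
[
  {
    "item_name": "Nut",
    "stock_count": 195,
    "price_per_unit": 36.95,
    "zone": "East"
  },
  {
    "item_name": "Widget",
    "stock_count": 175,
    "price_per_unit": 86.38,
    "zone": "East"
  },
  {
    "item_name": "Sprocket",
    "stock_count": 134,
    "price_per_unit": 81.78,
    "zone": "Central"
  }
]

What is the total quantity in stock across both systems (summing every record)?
835

To reconcile these schemas, identify the field holding the quantity in stock in each system:
1. In warehouse_gamma it is "inventory_level"
2. In warehouse_beta it is "stock_count"

From warehouse_gamma: 89 + 38 + 89 + 115 = 331
From warehouse_beta: 195 + 175 + 134 = 504

Total: 331 + 504 = 835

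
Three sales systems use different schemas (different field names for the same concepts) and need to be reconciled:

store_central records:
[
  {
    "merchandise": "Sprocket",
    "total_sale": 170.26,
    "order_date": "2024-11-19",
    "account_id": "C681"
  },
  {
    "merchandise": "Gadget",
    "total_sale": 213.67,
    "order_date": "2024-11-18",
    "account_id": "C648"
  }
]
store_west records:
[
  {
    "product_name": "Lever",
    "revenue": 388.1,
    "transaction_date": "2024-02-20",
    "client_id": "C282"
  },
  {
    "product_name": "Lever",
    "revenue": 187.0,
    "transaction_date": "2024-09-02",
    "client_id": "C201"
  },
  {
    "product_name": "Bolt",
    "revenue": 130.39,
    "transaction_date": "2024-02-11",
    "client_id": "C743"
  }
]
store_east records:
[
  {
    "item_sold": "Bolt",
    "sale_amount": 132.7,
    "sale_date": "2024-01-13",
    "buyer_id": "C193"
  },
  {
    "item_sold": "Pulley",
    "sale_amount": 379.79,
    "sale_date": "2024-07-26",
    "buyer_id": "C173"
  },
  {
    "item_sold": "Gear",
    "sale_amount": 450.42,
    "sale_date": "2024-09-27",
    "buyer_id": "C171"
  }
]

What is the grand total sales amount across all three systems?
2052.33

Schema reconciliation - all amount fields map to sale amount:

store_central (total_sale): 383.93
store_west (revenue): 705.49
store_east (sale_amount): 962.91

Grand total: 2052.33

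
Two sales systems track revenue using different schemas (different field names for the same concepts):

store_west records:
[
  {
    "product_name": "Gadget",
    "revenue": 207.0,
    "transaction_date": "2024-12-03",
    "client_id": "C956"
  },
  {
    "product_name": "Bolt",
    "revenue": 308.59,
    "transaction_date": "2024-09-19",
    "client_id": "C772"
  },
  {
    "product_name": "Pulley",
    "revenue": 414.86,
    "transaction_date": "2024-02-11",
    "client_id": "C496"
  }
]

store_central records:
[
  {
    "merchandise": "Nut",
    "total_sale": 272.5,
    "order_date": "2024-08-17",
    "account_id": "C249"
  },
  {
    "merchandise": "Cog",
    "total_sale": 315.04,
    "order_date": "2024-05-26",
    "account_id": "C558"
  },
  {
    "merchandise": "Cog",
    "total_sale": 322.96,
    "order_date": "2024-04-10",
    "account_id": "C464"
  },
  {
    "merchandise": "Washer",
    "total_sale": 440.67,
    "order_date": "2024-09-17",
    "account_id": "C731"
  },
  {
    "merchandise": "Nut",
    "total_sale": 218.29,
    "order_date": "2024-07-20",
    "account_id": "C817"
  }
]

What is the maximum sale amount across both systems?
440.67

Reconcile: "revenue" (store_west) = "total_sale" (store_central) = sale amount

Maximum in store_west: 414.86
Maximum in store_central: 440.67

Overall maximum: max(414.86, 440.67) = 440.67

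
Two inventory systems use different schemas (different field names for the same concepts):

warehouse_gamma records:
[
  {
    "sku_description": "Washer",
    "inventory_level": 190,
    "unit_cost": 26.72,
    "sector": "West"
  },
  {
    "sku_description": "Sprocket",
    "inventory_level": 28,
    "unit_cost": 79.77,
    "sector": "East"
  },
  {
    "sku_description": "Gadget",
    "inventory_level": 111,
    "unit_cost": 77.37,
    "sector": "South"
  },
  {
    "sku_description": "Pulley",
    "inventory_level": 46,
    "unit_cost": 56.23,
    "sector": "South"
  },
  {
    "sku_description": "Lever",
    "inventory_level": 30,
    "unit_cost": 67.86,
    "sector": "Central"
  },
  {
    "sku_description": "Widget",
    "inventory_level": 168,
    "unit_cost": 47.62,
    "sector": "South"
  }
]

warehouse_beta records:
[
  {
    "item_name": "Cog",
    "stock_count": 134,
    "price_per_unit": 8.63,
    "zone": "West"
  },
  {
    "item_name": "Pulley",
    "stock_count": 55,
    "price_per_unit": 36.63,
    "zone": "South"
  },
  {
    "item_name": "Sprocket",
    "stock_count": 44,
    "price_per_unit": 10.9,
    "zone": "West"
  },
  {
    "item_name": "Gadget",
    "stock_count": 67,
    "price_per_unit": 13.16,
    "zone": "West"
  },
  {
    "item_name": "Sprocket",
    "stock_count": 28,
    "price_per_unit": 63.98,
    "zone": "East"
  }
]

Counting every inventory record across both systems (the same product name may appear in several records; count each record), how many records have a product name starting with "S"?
3

Schema mapping: "sku_description" (warehouse_gamma) = "item_name" (warehouse_beta) = product name

Records with product name starting with "S" in warehouse_gamma: 1
Records with product name starting with "S" in warehouse_beta: 2

Total: 1 + 2 = 3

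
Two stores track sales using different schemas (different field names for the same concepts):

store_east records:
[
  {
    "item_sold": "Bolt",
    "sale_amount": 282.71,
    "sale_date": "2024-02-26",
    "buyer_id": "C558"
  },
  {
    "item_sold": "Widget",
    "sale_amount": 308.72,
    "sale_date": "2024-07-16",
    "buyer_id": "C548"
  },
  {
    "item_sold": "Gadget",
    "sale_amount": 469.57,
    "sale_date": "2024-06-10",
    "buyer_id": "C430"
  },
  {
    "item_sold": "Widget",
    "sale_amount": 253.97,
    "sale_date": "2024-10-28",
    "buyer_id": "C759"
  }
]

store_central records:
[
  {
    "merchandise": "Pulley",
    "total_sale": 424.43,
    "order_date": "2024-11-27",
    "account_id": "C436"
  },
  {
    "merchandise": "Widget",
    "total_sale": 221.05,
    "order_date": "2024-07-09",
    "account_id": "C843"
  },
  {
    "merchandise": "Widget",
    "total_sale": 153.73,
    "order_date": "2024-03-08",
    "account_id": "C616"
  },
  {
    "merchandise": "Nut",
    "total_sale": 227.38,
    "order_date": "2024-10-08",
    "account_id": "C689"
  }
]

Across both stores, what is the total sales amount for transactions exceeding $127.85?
2341.56

Schema mapping: "sale_amount" (store_east) = "total_sale" (store_central) = sale amount

Sum of sales > $127.85 in store_east: 1314.97
Sum of sales > $127.85 in store_central: 1026.59

Total: 1314.97 + 1026.59 = 2341.56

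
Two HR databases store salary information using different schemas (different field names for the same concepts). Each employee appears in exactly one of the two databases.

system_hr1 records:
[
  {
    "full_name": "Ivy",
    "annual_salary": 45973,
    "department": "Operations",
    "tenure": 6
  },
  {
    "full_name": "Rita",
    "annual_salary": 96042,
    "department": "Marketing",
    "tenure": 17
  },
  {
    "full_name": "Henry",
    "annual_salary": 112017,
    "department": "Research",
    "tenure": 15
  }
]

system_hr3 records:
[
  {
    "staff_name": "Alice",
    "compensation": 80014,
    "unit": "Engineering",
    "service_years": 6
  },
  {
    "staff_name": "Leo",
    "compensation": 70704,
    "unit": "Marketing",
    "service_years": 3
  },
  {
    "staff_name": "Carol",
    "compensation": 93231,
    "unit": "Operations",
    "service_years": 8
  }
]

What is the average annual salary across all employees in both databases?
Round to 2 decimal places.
82996.83

Schema mapping: "annual_salary" (system_hr1) = "compensation" (system_hr3) = annual salary

All salaries: [45973, 96042, 112017, 80014, 70704, 93231]
Sum: 497981
Count: 6
Average: 497981 / 6 = 82996.83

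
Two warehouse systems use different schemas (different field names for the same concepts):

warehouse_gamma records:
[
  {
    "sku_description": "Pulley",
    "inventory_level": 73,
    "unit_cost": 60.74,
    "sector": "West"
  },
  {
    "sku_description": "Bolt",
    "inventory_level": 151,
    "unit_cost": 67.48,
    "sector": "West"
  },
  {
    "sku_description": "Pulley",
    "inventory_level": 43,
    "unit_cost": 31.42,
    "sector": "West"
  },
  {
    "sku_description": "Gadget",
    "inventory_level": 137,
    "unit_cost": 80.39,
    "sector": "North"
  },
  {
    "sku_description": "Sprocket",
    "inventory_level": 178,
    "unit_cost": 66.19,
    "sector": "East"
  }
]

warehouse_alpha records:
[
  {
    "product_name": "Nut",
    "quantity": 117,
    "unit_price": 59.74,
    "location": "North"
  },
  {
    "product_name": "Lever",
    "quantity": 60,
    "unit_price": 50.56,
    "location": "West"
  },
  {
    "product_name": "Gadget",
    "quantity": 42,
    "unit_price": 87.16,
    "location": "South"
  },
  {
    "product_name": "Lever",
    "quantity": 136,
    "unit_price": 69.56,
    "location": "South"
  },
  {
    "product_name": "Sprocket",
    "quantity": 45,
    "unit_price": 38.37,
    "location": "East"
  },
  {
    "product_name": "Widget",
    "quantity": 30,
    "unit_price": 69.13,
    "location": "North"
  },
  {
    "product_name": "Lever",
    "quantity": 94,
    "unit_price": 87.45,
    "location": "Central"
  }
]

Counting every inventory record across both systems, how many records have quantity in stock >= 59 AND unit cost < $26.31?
0

Schema mappings:
- "inventory_level" (warehouse_gamma) = "quantity" (warehouse_alpha) = quantity
- "unit_cost" (warehouse_gamma) = "unit_price" (warehouse_alpha) = unit cost

Records meeting both conditions in warehouse_gamma: 0
Records meeting both conditions in warehouse_alpha: 0

Total: 0 + 0 = 0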